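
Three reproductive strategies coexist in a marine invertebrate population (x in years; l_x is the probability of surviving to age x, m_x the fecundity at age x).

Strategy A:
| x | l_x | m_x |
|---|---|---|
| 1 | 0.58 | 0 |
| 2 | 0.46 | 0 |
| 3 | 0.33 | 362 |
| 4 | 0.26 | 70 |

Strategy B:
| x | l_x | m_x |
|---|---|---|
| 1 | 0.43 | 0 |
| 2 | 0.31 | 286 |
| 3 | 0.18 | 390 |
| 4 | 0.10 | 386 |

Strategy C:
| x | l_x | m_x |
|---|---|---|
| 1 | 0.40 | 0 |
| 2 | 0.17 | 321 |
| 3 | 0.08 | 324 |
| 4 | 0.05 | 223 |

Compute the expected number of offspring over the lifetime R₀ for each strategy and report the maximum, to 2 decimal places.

Strategy A: R₀ = 0.58×0 + 0.46×0 + 0.33×362 + 0.26×70 = 137.6600
Strategy B: R₀ = 0.43×0 + 0.31×286 + 0.18×390 + 0.10×386 = 197.4600
Strategy C: R₀ = 0.40×0 + 0.17×321 + 0.08×324 + 0.05×223 = 91.6400
Highest R₀: strategy B with 197.4600.

197.46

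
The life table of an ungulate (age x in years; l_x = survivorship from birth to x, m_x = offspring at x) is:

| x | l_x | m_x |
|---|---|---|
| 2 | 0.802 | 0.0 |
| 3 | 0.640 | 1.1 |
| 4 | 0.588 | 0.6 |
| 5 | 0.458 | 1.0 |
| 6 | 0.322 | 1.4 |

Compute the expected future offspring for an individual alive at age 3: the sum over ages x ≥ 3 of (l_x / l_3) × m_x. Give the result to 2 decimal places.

l_3 = 0.640. Conditional survival from age 3 to x is l_x / l_3.
  x=3: (0.640/0.640) × 1.1 = 1.1000
  x=4: (0.588/0.640) × 0.6 = 0.5512
  x=5: (0.458/0.640) × 1.0 = 0.7156
  x=6: (0.322/0.640) × 1.4 = 0.7044
Sum = 1.1000 + 0.5512 + 0.7156 + 0.7044 = 3.0713

3.07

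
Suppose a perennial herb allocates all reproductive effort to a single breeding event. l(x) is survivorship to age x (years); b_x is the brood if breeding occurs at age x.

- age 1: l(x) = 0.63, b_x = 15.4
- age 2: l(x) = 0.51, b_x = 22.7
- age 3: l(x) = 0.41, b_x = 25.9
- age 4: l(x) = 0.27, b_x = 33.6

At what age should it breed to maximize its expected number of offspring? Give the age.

2

Expected offspring if breeding at age x = l(x) × b_x:
  age 1: 0.63 × 15.4 = 9.702
  age 2: 0.51 × 22.7 = 11.577
  age 3: 0.41 × 25.9 = 10.619
  age 4: 0.27 × 33.6 = 9.072
Maximum at age 2 (11.577).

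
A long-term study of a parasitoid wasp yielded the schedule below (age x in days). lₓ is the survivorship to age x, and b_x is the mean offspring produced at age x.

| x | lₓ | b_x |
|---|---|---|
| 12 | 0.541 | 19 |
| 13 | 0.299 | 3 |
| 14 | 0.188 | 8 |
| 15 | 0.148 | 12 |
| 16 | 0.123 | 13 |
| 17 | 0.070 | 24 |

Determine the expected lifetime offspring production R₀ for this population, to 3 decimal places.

R₀ = Σ lₓ b_x:
  age 12: 0.541 × 19 = 10.2790
  age 13: 0.299 × 3 = 0.8970
  age 14: 0.188 × 8 = 1.5040
  age 15: 0.148 × 12 = 1.7760
  age 16: 0.123 × 13 = 1.5990
  age 17: 0.070 × 24 = 1.6800
R₀ = 10.2790 + 0.8970 + 1.5040 + 1.7760 + 1.5990 + 1.6800 = 17.7350

17.735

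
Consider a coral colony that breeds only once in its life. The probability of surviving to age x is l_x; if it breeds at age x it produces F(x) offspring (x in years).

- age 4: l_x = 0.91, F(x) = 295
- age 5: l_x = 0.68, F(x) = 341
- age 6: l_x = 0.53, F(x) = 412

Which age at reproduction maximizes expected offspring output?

Expected offspring if breeding at age x = l_x × F(x):
  age 4: 0.91 × 295 = 268.450
  age 5: 0.68 × 341 = 231.880
  age 6: 0.53 × 412 = 218.360
Maximum at age 4 (268.450).

4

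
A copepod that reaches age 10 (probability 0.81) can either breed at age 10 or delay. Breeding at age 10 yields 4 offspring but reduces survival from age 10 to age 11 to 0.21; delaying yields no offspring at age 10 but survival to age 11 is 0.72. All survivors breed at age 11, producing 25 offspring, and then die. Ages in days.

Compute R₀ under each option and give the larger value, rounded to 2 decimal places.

breed at age 10: R₀ = 0.81 × (4 + 0.21 × 25) = 0.81 × 9.2500 = 7.4925
delay to age 11: R₀ = 0.81 × (0.72 × 25) = 0.81 × 18.0000 = 14.5800
Higher: delay to age 11 (14.5800).

14.58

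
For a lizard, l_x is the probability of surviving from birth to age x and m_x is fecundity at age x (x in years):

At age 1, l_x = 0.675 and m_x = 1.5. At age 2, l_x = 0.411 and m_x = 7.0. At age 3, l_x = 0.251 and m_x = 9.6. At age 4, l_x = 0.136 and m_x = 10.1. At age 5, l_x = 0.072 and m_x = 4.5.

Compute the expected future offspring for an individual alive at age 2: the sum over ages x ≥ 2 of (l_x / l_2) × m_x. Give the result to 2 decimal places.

l_2 = 0.411. Conditional survival from age 2 to x is l_x / l_2.
  x=2: (0.411/0.411) × 7.0 = 7.0000
  x=3: (0.251/0.411) × 9.6 = 5.8628
  x=4: (0.136/0.411) × 10.1 = 3.3421
  x=5: (0.072/0.411) × 4.5 = 0.7883
Sum = 7.0000 + 5.8628 + 3.3421 + 0.7883 = 16.9932

16.99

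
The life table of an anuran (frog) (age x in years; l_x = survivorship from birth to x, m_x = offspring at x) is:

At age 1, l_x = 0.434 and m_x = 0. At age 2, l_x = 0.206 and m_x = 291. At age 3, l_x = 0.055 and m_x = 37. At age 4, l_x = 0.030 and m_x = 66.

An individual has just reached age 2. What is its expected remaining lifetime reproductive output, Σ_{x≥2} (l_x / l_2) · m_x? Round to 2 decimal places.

l_2 = 0.206. Conditional survival from age 2 to x is l_x / l_2.
  x=2: (0.206/0.206) × 291 = 291.0000
  x=3: (0.055/0.206) × 37 = 9.8786
  x=4: (0.030/0.206) × 66 = 9.6117
Sum = 291.0000 + 9.8786 + 9.6117 = 310.4903

310.49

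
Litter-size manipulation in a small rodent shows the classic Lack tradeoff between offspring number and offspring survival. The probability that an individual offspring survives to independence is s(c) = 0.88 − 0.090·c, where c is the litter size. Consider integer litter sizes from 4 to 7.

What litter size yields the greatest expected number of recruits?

Expected recruits = c × s(c):
  c=4: 4 × 0.520 = 2.080
  c=5: 5 × 0.430 = 2.150
  c=6: 6 × 0.340 = 2.040
  c=7: 7 × 0.250 = 1.750
Maximum at c = 5 (2.150 recruits).

5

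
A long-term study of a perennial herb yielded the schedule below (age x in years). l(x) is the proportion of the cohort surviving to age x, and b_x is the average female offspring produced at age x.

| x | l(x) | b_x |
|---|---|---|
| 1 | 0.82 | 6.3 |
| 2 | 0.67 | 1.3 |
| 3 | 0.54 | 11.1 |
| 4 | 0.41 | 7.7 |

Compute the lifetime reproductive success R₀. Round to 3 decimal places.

15.188

R₀ = Σ l(x) b_x:
  age 1: 0.82 × 6.3 = 5.1660
  age 2: 0.67 × 1.3 = 0.8710
  age 3: 0.54 × 11.1 = 5.9940
  age 4: 0.41 × 7.7 = 3.1570
R₀ = 5.1660 + 0.8710 + 5.9940 + 3.1570 = 15.1880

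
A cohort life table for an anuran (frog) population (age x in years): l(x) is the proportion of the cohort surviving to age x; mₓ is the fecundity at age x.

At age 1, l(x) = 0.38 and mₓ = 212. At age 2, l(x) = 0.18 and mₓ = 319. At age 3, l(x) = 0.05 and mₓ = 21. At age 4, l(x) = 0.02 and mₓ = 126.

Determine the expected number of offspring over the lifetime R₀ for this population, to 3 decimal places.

141.550

R₀ = Σ l(x) mₓ:
  age 1: 0.38 × 212 = 80.5600
  age 2: 0.18 × 319 = 57.4200
  age 3: 0.05 × 21 = 1.0500
  age 4: 0.02 × 126 = 2.5200
R₀ = 80.5600 + 57.4200 + 1.0500 + 2.5200 = 141.5500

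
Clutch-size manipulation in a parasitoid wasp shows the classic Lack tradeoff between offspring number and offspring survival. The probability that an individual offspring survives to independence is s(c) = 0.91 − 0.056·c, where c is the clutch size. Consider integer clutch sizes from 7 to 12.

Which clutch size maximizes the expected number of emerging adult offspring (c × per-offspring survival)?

8

Expected emerging adult offspring = c × s(c):
  c=7: 7 × 0.518 = 3.626
  c=8: 8 × 0.462 = 3.696
  c=9: 9 × 0.406 = 3.654
  c=10: 10 × 0.350 = 3.500
  c=11: 11 × 0.294 = 3.234
  c=12: 12 × 0.238 = 2.856
Maximum at c = 8 (3.696 emerging adult offspring).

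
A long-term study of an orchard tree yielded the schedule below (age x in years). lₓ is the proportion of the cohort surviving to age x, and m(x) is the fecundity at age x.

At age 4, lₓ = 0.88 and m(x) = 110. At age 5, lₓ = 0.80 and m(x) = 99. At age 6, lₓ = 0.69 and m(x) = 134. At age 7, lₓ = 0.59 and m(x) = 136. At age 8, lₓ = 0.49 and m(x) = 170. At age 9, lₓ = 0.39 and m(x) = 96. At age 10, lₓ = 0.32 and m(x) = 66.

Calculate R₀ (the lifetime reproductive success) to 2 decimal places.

490.56

R₀ = Σ lₓ m(x):
  age 4: 0.88 × 110 = 96.8000
  age 5: 0.80 × 99 = 79.2000
  age 6: 0.69 × 134 = 92.4600
  age 7: 0.59 × 136 = 80.2400
  age 8: 0.49 × 170 = 83.3000
  age 9: 0.39 × 96 = 37.4400
  age 10: 0.32 × 66 = 21.1200
R₀ = 96.8000 + 79.2000 + 92.4600 + 80.2400 + 83.3000 + 37.4400 + 21.1200 = 490.5600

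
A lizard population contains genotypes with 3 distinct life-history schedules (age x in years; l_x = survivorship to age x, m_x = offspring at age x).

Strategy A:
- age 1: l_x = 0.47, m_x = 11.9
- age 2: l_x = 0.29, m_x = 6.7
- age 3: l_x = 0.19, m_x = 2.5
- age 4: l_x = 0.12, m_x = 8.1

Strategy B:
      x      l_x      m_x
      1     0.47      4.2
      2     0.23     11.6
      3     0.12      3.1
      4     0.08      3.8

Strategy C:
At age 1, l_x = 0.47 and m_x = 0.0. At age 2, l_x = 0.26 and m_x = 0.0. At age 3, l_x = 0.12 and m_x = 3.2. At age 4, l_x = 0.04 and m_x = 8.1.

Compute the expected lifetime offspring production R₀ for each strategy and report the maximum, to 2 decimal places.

8.98

Strategy A: R₀ = 0.47×11.9 + 0.29×6.7 + 0.19×2.5 + 0.12×8.1 = 8.9830
Strategy B: R₀ = 0.47×4.2 + 0.23×11.6 + 0.12×3.1 + 0.08×3.8 = 5.3180
Strategy C: R₀ = 0.47×0.0 + 0.26×0.0 + 0.12×3.2 + 0.04×8.1 = 0.7080
Highest R₀: strategy A with 8.9830.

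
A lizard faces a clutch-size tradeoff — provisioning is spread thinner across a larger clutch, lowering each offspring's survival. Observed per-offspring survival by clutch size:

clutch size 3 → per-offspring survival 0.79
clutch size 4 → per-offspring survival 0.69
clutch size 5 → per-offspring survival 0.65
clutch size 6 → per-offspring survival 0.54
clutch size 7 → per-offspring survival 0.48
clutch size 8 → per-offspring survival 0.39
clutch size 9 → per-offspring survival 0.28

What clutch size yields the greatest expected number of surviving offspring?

7

Expected surviving offspring = c × s(c):
  c=3: 3 × 0.79 = 2.370
  c=4: 4 × 0.69 = 2.760
  c=5: 5 × 0.65 = 3.250
  c=6: 6 × 0.54 = 3.240
  c=7: 7 × 0.48 = 3.360
  c=8: 8 × 0.39 = 3.120
  c=9: 9 × 0.28 = 2.520
Maximum at c = 7 (3.360 surviving offspring).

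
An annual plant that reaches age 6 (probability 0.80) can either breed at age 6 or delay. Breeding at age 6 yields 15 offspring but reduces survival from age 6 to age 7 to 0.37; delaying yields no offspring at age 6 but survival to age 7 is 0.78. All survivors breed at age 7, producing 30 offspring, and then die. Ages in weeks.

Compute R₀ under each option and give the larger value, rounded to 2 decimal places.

breed at age 6: R₀ = 0.80 × (15 + 0.37 × 30) = 0.80 × 26.1000 = 20.8800
delay to age 7: R₀ = 0.80 × (0.78 × 30) = 0.80 × 23.4000 = 18.7200
Higher: breed at age 6 (20.8800).

20.88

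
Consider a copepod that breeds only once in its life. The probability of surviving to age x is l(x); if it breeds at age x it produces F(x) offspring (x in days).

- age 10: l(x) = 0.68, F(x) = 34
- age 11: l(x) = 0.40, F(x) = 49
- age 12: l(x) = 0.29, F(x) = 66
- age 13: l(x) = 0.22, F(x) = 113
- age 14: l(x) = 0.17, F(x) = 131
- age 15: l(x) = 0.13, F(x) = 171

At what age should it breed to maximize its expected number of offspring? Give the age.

13

Expected offspring if breeding at age x = l(x) × F(x):
  age 10: 0.68 × 34 = 23.120
  age 11: 0.40 × 49 = 19.600
  age 12: 0.29 × 66 = 19.140
  age 13: 0.22 × 113 = 24.860
  age 14: 0.17 × 131 = 22.270
  age 15: 0.13 × 171 = 22.230
Maximum at age 13 (24.860).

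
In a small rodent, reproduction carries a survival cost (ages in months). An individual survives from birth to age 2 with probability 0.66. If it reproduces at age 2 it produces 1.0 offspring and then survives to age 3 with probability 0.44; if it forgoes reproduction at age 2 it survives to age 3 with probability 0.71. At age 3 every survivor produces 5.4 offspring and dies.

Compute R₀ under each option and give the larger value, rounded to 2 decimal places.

breed at age 2: R₀ = 0.66 × (1.0 + 0.44 × 5.4) = 0.66 × 3.3760 = 2.2282
delay to age 3: R₀ = 0.66 × (0.71 × 5.4) = 0.66 × 3.8340 = 2.5304
Higher: delay to age 3 (2.5304).

2.53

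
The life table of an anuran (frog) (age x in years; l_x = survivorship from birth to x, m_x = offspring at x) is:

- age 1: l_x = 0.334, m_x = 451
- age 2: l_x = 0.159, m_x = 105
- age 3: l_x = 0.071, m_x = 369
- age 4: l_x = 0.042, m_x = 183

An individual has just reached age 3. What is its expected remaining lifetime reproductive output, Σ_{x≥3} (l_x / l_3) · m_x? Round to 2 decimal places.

l_3 = 0.071. Conditional survival from age 3 to x is l_x / l_3.
  x=3: (0.071/0.071) × 369 = 369.0000
  x=4: (0.042/0.071) × 183 = 108.2535
Sum = 369.0000 + 108.2535 = 477.2535

477.25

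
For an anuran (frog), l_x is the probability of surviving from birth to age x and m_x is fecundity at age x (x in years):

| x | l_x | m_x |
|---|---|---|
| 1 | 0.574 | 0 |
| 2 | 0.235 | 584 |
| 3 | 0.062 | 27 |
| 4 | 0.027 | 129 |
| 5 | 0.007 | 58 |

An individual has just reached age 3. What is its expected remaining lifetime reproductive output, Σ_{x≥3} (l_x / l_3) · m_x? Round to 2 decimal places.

89.73

l_3 = 0.062. Conditional survival from age 3 to x is l_x / l_3.
  x=3: (0.062/0.062) × 27 = 27.0000
  x=4: (0.027/0.062) × 129 = 56.1774
  x=5: (0.007/0.062) × 58 = 6.5484
Sum = 27.0000 + 56.1774 + 6.5484 = 89.7258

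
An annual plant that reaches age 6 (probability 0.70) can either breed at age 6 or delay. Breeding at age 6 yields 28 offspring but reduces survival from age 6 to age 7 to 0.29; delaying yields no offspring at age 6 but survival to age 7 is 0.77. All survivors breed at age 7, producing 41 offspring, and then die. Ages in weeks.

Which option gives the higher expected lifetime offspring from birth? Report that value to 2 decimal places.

breed at age 6: R₀ = 0.70 × (28 + 0.29 × 41) = 0.70 × 39.8900 = 27.9230
delay to age 7: R₀ = 0.70 × (0.77 × 41) = 0.70 × 31.5700 = 22.0990
Higher: breed at age 6 (27.9230).

27.92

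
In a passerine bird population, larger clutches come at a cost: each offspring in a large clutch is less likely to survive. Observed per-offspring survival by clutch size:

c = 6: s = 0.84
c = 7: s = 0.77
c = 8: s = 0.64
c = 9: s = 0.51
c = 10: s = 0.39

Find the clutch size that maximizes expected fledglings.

Expected fledglings = c × s(c):
  c=6: 6 × 0.84 = 5.040
  c=7: 7 × 0.77 = 5.390
  c=8: 8 × 0.64 = 5.120
  c=9: 9 × 0.51 = 4.590
  c=10: 10 × 0.39 = 3.900
Maximum at c = 7 (5.390 fledglings).

7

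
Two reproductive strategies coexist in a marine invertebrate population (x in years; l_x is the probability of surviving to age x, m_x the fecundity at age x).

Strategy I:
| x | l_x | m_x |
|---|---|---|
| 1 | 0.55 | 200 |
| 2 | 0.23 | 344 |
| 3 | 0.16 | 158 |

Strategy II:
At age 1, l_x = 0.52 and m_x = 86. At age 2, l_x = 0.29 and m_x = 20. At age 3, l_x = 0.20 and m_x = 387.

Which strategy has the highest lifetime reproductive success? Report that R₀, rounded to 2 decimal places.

214.40

Strategy I: R₀ = 0.55×200 + 0.23×344 + 0.16×158 = 214.4000
Strategy II: R₀ = 0.52×86 + 0.29×20 + 0.20×387 = 127.9200
Highest R₀: strategy I with 214.4000.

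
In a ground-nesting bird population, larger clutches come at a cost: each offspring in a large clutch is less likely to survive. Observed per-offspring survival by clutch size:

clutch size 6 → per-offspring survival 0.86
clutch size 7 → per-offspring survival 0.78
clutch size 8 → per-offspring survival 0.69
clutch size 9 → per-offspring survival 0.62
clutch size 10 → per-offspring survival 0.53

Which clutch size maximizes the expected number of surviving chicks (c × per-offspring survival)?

Expected surviving chicks = c × s(c):
  c=6: 6 × 0.86 = 5.160
  c=7: 7 × 0.78 = 5.460
  c=8: 8 × 0.69 = 5.520
  c=9: 9 × 0.62 = 5.580
  c=10: 10 × 0.53 = 5.300
Maximum at c = 9 (5.580 surviving chicks).

9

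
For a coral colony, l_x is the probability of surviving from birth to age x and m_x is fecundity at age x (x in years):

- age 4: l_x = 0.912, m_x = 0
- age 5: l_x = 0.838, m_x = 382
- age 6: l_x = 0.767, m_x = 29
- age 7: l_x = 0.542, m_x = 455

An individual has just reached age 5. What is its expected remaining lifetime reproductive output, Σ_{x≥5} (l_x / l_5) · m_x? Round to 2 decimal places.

l_5 = 0.838. Conditional survival from age 5 to x is l_x / l_5.
  x=5: (0.838/0.838) × 382 = 382.0000
  x=6: (0.767/0.838) × 29 = 26.5430
  x=7: (0.542/0.838) × 455 = 294.2840
Sum = 382.0000 + 26.5430 + 294.2840 = 702.8270

702.83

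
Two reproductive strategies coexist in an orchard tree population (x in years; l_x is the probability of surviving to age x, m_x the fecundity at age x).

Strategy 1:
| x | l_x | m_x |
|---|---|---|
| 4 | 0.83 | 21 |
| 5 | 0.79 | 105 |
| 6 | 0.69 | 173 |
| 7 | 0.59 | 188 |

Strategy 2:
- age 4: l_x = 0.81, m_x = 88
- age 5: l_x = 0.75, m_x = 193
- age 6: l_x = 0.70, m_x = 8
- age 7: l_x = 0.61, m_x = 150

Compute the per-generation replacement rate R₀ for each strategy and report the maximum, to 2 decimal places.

330.67

Strategy 1: R₀ = 0.83×21 + 0.79×105 + 0.69×173 + 0.59×188 = 330.6700
Strategy 2: R₀ = 0.81×88 + 0.75×193 + 0.70×8 + 0.61×150 = 313.1300
Highest R₀: strategy 1 with 330.6700.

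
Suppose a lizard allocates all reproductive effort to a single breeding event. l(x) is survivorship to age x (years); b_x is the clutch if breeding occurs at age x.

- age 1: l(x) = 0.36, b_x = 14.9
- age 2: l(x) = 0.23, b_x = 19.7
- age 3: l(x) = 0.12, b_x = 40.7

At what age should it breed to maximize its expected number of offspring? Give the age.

1

Expected offspring if breeding at age x = l(x) × b_x:
  age 1: 0.36 × 14.9 = 5.364
  age 2: 0.23 × 19.7 = 4.531
  age 3: 0.12 × 40.7 = 4.884
Maximum at age 1 (5.364).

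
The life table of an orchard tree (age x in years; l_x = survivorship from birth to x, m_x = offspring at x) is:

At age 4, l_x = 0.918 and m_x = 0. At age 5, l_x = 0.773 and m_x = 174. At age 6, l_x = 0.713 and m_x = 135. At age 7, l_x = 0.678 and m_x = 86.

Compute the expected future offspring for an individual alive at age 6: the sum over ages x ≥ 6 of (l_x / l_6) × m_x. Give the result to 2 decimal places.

l_6 = 0.713. Conditional survival from age 6 to x is l_x / l_6.
  x=6: (0.713/0.713) × 135 = 135.0000
  x=7: (0.678/0.713) × 86 = 81.7784
Sum = 135.0000 + 81.7784 = 216.7784

216.78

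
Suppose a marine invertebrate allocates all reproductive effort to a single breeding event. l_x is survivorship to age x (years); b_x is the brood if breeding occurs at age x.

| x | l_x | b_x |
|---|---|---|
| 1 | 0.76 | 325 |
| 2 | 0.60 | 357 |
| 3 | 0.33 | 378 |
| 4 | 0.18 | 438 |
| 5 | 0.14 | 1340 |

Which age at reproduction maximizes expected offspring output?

Expected offspring if breeding at age x = l_x × b_x:
  age 1: 0.76 × 325 = 247.000
  age 2: 0.60 × 357 = 214.200
  age 3: 0.33 × 378 = 124.740
  age 4: 0.18 × 438 = 78.840
  age 5: 0.14 × 1340 = 187.600
Maximum at age 1 (247.000).

1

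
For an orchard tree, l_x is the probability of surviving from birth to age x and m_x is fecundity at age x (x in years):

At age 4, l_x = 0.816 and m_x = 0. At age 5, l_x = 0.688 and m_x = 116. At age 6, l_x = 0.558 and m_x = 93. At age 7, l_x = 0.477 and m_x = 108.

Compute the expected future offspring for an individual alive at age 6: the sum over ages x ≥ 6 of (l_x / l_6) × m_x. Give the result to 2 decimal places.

185.32

l_6 = 0.558. Conditional survival from age 6 to x is l_x / l_6.
  x=6: (0.558/0.558) × 93 = 93.0000
  x=7: (0.477/0.558) × 108 = 92.3226
Sum = 93.0000 + 92.3226 = 185.3226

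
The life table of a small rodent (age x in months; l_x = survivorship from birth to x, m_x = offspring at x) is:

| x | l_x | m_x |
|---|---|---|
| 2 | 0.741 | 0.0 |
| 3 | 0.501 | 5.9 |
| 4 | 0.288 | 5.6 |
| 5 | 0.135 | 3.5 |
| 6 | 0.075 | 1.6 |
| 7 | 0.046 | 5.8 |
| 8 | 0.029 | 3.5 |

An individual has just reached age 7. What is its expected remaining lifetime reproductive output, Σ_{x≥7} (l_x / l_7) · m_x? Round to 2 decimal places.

l_7 = 0.046. Conditional survival from age 7 to x is l_x / l_7.
  x=7: (0.046/0.046) × 5.8 = 5.8000
  x=8: (0.029/0.046) × 3.5 = 2.2065
Sum = 5.8000 + 2.2065 = 8.0065

8.01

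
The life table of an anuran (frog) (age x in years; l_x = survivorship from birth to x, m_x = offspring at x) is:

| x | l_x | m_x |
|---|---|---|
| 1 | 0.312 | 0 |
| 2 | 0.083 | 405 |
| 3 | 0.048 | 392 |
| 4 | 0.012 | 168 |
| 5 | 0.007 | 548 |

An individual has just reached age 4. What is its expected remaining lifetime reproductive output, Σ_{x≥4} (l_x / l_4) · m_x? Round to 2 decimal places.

l_4 = 0.012. Conditional survival from age 4 to x is l_x / l_4.
  x=4: (0.012/0.012) × 168 = 168.0000
  x=5: (0.007/0.012) × 548 = 319.6667
Sum = 168.0000 + 319.6667 = 487.6667

487.67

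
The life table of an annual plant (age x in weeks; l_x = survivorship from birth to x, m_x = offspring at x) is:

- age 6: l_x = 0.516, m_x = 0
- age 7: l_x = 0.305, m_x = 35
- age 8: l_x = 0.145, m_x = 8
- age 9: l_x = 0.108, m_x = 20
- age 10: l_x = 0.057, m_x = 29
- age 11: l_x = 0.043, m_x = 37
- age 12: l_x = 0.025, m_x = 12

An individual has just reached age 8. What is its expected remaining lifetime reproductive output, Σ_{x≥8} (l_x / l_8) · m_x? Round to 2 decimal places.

l_8 = 0.145. Conditional survival from age 8 to x is l_x / l_8.
  x=8: (0.145/0.145) × 8 = 8.0000
  x=9: (0.108/0.145) × 20 = 14.8966
  x=10: (0.057/0.145) × 29 = 11.4000
  x=11: (0.043/0.145) × 37 = 10.9724
  x=12: (0.025/0.145) × 12 = 2.0690
Sum = 8.0000 + 14.8966 + 11.4000 + 10.9724 + 2.0690 = 47.3379

47.34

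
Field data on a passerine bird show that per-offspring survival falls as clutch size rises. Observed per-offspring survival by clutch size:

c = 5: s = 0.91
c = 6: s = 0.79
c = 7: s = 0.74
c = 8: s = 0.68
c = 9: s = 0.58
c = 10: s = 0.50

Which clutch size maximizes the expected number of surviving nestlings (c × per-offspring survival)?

8

Expected surviving nestlings = c × s(c):
  c=5: 5 × 0.91 = 4.550
  c=6: 6 × 0.79 = 4.740
  c=7: 7 × 0.74 = 5.180
  c=8: 8 × 0.68 = 5.440
  c=9: 9 × 0.58 = 5.220
  c=10: 10 × 0.50 = 5.000
Maximum at c = 8 (5.440 surviving nestlings).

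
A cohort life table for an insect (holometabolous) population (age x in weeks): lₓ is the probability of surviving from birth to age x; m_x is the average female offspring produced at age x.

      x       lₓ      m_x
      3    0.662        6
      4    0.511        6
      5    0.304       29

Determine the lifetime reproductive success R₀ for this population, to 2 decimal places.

R₀ = Σ lₓ m_x:
  age 3: 0.662 × 6 = 3.9720
  age 4: 0.511 × 6 = 3.0660
  age 5: 0.304 × 29 = 8.8160
R₀ = 3.9720 + 3.0660 + 8.8160 = 15.8540

15.85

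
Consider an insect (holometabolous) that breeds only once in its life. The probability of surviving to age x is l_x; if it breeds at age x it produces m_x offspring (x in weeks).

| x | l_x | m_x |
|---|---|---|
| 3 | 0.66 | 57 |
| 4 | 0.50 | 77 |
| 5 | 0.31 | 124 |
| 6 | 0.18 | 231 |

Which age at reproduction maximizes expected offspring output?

6

Expected offspring if breeding at age x = l_x × m_x:
  age 3: 0.66 × 57 = 37.620
  age 4: 0.50 × 77 = 38.500
  age 5: 0.31 × 124 = 38.440
  age 6: 0.18 × 231 = 41.580
Maximum at age 6 (41.580).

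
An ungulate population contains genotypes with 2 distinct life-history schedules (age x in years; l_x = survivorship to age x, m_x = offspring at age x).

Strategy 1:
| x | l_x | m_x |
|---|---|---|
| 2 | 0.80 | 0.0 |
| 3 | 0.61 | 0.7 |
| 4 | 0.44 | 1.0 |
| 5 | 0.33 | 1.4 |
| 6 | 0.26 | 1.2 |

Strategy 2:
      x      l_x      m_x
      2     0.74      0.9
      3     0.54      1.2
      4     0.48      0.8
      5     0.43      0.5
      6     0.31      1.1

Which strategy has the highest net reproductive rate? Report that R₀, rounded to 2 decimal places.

2.25

Strategy 1: R₀ = 0.80×0.0 + 0.61×0.7 + 0.44×1.0 + 0.33×1.4 + 0.26×1.2 = 1.6410
Strategy 2: R₀ = 0.74×0.9 + 0.54×1.2 + 0.48×0.8 + 0.43×0.5 + 0.31×1.1 = 2.2540
Highest R₀: strategy 2 with 2.2540.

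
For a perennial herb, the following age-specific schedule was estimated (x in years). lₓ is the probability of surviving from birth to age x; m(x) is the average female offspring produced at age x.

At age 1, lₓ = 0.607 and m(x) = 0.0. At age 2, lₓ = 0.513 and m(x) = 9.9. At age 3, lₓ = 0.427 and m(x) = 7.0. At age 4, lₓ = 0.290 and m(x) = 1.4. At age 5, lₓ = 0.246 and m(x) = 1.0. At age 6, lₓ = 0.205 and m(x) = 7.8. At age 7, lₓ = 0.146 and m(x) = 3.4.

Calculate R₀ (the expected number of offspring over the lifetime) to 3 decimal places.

R₀ = Σ lₓ m(x):
  age 1: 0.607 × 0.0 = 0.0000
  age 2: 0.513 × 9.9 = 5.0787
  age 3: 0.427 × 7.0 = 2.9890
  age 4: 0.290 × 1.4 = 0.4060
  age 5: 0.246 × 1.0 = 0.2460
  age 6: 0.205 × 7.8 = 1.5990
  age 7: 0.146 × 3.4 = 0.4964
R₀ = 0.0000 + 5.0787 + 2.9890 + 0.4060 + 0.2460 + 1.5990 + 0.4964 = 10.8151

10.815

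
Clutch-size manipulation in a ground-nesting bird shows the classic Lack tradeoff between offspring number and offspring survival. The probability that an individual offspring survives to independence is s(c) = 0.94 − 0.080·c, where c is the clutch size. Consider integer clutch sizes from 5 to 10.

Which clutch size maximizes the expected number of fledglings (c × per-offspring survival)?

Expected fledglings = c × s(c):
  c=5: 5 × 0.540 = 2.700
  c=6: 6 × 0.460 = 2.760
  c=7: 7 × 0.380 = 2.660
  c=8: 8 × 0.300 = 2.400
  c=9: 9 × 0.220 = 1.980
  c=10: 10 × 0.140 = 1.400
Maximum at c = 6 (2.760 fledglings).

6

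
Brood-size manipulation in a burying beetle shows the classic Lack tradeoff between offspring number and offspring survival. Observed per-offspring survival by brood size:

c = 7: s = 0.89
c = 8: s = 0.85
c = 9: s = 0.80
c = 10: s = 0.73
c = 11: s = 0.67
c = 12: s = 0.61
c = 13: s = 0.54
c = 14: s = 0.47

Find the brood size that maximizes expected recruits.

Expected recruits = c × s(c):
  c=7: 7 × 0.89 = 6.230
  c=8: 8 × 0.85 = 6.800
  c=9: 9 × 0.80 = 7.200
  c=10: 10 × 0.73 = 7.300
  c=11: 11 × 0.67 = 7.370
  c=12: 12 × 0.61 = 7.320
  c=13: 13 × 0.54 = 7.020
  c=14: 14 × 0.47 = 6.580
Maximum at c = 11 (7.370 recruits).

11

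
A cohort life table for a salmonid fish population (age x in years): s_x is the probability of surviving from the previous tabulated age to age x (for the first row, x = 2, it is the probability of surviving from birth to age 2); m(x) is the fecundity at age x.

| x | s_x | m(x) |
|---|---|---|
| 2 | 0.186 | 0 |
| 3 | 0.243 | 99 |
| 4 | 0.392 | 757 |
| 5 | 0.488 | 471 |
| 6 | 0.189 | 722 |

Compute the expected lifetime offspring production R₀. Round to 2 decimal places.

Survivorship from birth: l_x = s_2·s_3·…·s_x.
  l_2 = 0.18600
  l_3 = 0.04520
  l_4 = 0.01772
  l_5 = 0.00865
  l_6 = 0.00163
R₀ = Σ l_x m(x):
  age 2: 0.18600 × 0 = 0.0000
  age 3: 0.04520 × 99 = 4.4748
  age 4: 0.01772 × 757 = 13.4140
  age 5: 0.00865 × 471 = 4.0741
  age 6: 0.00163 × 722 = 1.1769
R₀ = 0.0000 + 4.4748 + 13.4140 + 4.0741 + 1.1769 = 23.1398

23.14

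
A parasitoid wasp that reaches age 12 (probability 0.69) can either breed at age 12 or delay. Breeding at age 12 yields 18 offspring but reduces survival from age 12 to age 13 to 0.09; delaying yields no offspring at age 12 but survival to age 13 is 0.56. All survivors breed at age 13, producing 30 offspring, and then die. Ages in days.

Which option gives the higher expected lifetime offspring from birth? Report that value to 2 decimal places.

breed at age 12: R₀ = 0.69 × (18 + 0.09 × 30) = 0.69 × 20.7000 = 14.2830
delay to age 13: R₀ = 0.69 × (0.56 × 30) = 0.69 × 16.8000 = 11.5920
Higher: breed at age 12 (14.2830).

14.28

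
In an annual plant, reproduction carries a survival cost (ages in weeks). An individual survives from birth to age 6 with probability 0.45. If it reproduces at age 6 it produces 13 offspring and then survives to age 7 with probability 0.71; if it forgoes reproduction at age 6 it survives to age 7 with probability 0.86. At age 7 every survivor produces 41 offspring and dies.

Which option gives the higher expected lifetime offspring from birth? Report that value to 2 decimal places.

18.95

breed at age 6: R₀ = 0.45 × (13 + 0.71 × 41) = 0.45 × 42.1100 = 18.9495
delay to age 7: R₀ = 0.45 × (0.86 × 41) = 0.45 × 35.2600 = 15.8670
Higher: breed at age 6 (18.9495).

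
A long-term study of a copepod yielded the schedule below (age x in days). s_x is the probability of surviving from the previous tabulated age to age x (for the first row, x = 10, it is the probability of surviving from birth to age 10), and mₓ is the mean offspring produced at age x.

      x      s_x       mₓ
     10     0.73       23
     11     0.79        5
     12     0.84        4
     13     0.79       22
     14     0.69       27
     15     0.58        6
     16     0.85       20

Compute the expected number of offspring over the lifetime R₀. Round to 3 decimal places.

40.683

Survivorship from birth: l_x = s_10·s_11·…·s_x.
  l_10 = 0.73000
  l_11 = 0.57670
  l_12 = 0.48443
  l_13 = 0.38270
  l_14 = 0.26406
  l_15 = 0.15316
  l_16 = 0.13018
R₀ = Σ l_x mₓ:
  age 10: 0.73000 × 23 = 16.7900
  age 11: 0.57670 × 5 = 2.8835
  age 12: 0.48443 × 4 = 1.9377
  age 13: 0.38270 × 22 = 8.4194
  age 14: 0.26406 × 27 = 7.1296
  age 15: 0.15316 × 6 = 0.9190
  age 16: 0.13018 × 20 = 2.6036
R₀ = 16.7900 + 2.8835 + 1.9377 + 8.4194 + 7.1296 + 0.9190 + 2.6036 = 40.6828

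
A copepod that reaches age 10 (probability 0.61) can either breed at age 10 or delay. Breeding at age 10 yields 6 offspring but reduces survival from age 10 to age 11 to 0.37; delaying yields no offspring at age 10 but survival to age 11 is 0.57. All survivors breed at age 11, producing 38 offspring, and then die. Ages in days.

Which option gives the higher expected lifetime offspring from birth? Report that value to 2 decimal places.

13.21

breed at age 10: R₀ = 0.61 × (6 + 0.37 × 38) = 0.61 × 20.0600 = 12.2366
delay to age 11: R₀ = 0.61 × (0.57 × 38) = 0.61 × 21.6600 = 13.2126
Higher: delay to age 11 (13.2126).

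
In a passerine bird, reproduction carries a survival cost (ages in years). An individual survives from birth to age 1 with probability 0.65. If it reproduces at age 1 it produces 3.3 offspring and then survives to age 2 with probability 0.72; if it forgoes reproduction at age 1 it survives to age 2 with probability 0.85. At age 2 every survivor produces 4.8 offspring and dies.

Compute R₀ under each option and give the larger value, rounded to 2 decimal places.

4.39

breed at age 1: R₀ = 0.65 × (3.3 + 0.72 × 4.8) = 0.65 × 6.7560 = 4.3914
delay to age 2: R₀ = 0.65 × (0.85 × 4.8) = 0.65 × 4.0800 = 2.6520
Higher: breed at age 1 (4.3914).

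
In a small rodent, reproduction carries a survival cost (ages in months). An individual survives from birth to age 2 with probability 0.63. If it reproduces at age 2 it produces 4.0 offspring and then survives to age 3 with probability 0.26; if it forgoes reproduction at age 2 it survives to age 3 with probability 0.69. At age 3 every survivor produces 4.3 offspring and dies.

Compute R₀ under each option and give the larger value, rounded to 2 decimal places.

breed at age 2: R₀ = 0.63 × (4.0 + 0.26 × 4.3) = 0.63 × 5.1180 = 3.2243
delay to age 3: R₀ = 0.63 × (0.69 × 4.3) = 0.63 × 2.9670 = 1.8692
Higher: breed at age 2 (3.2243).

3.22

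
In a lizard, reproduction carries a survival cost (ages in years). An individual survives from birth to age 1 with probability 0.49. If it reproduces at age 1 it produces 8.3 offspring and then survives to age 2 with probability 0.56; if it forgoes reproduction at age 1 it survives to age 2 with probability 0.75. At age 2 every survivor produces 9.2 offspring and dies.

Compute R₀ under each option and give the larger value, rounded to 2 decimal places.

breed at age 1: R₀ = 0.49 × (8.3 + 0.56 × 9.2) = 0.49 × 13.4520 = 6.5915
delay to age 2: R₀ = 0.49 × (0.75 × 9.2) = 0.49 × 6.9000 = 3.3810
Higher: breed at age 1 (6.5915).

6.59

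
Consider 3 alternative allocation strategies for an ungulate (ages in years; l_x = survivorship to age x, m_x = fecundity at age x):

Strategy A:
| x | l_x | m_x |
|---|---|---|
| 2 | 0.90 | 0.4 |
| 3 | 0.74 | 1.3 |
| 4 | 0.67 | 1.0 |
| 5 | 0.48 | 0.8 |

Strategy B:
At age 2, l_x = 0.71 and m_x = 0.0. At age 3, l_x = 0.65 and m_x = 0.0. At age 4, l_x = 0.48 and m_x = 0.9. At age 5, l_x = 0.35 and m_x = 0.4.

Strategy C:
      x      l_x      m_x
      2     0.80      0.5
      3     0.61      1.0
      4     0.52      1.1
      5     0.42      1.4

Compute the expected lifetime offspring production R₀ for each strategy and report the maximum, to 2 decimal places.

Strategy A: R₀ = 0.90×0.4 + 0.74×1.3 + 0.67×1.0 + 0.48×0.8 = 2.3760
Strategy B: R₀ = 0.71×0.0 + 0.65×0.0 + 0.48×0.9 + 0.35×0.4 = 0.5720
Strategy C: R₀ = 0.80×0.5 + 0.61×1.0 + 0.52×1.1 + 0.42×1.4 = 2.1700
Highest R₀: strategy A with 2.3760.

2.38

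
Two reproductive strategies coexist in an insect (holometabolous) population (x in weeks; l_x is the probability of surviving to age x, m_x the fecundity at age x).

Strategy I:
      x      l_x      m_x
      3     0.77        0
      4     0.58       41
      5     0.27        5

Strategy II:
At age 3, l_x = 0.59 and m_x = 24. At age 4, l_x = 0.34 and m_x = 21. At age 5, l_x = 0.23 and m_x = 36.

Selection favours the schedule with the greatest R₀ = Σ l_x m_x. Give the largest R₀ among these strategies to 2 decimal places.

Strategy I: R₀ = 0.77×0 + 0.58×41 + 0.27×5 = 25.1300
Strategy II: R₀ = 0.59×24 + 0.34×21 + 0.23×36 = 29.5800
Highest R₀: strategy II with 29.5800.

29.58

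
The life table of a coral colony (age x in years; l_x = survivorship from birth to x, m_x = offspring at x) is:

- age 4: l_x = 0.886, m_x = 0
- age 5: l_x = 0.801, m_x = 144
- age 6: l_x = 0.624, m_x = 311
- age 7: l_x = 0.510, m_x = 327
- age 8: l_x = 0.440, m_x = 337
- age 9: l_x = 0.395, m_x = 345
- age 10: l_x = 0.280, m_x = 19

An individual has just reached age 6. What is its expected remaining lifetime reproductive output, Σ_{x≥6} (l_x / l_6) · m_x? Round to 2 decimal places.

l_6 = 0.624. Conditional survival from age 6 to x is l_x / l_6.
  x=6: (0.624/0.624) × 311 = 311.0000
  x=7: (0.510/0.624) × 327 = 267.2596
  x=8: (0.440/0.624) × 337 = 237.6282
  x=9: (0.395/0.624) × 345 = 218.3894
  x=10: (0.280/0.624) × 19 = 8.5256
Sum = 311.0000 + 267.2596 + 237.6282 + 218.3894 + 8.5256 = 1042.8029

1042.80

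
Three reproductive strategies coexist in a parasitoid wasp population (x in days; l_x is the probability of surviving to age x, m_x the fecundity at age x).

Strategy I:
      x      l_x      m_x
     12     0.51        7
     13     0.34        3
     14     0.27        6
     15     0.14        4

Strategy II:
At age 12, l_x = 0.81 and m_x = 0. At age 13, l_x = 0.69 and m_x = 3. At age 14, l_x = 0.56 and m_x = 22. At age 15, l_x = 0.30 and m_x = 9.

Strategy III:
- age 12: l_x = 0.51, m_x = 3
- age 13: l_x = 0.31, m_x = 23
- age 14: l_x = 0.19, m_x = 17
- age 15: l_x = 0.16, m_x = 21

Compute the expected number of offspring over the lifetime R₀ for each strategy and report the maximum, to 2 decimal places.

Strategy I: R₀ = 0.51×7 + 0.34×3 + 0.27×6 + 0.14×4 = 6.7700
Strategy II: R₀ = 0.81×0 + 0.69×3 + 0.56×22 + 0.30×9 = 17.0900
Strategy III: R₀ = 0.51×3 + 0.31×23 + 0.19×17 + 0.16×21 = 15.2500
Highest R₀: strategy II with 17.0900.

17.09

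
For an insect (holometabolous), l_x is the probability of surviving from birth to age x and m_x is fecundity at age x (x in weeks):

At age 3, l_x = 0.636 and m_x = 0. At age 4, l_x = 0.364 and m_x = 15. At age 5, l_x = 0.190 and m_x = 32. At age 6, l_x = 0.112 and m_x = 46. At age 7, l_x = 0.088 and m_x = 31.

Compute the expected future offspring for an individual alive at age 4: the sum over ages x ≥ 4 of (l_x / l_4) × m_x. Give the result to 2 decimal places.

l_4 = 0.364. Conditional survival from age 4 to x is l_x / l_4.
  x=4: (0.364/0.364) × 15 = 15.0000
  x=5: (0.190/0.364) × 32 = 16.7033
  x=6: (0.112/0.364) × 46 = 14.1538
  x=7: (0.088/0.364) × 31 = 7.4945
Sum = 15.0000 + 16.7033 + 14.1538 + 7.4945 = 53.3516

53.35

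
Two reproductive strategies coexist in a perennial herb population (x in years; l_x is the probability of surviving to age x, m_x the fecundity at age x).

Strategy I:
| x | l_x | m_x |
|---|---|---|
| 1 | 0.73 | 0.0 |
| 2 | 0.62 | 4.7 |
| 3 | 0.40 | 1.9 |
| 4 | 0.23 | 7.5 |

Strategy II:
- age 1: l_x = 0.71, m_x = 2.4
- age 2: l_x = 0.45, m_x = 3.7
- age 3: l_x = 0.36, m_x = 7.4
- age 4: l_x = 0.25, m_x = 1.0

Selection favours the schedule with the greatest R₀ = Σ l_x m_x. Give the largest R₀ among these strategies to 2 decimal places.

6.28

Strategy I: R₀ = 0.73×0.0 + 0.62×4.7 + 0.40×1.9 + 0.23×7.5 = 5.3990
Strategy II: R₀ = 0.71×2.4 + 0.45×3.7 + 0.36×7.4 + 0.25×1.0 = 6.2830
Highest R₀: strategy II with 6.2830.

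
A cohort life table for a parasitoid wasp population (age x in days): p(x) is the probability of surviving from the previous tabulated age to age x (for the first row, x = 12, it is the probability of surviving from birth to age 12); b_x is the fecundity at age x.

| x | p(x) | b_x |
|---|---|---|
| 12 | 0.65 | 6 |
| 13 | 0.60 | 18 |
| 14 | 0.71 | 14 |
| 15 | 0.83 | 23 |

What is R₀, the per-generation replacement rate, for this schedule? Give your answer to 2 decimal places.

20.08

Survivorship from birth: l_x = p_12·p_13·…·p_x.
  l_12 = 0.65000
  l_13 = 0.39000
  l_14 = 0.27690
  l_15 = 0.22983
R₀ = Σ l_x b_x:
  age 12: 0.65000 × 6 = 3.9000
  age 13: 0.39000 × 18 = 7.0200
  age 14: 0.27690 × 14 = 3.8766
  age 15: 0.22983 × 23 = 5.2861
R₀ = 3.9000 + 7.0200 + 3.8766 + 5.2861 = 20.0827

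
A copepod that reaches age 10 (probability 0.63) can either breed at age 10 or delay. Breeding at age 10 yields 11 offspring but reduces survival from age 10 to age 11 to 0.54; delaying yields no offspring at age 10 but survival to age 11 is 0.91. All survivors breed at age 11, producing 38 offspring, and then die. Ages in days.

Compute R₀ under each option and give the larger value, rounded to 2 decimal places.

breed at age 10: R₀ = 0.63 × (11 + 0.54 × 38) = 0.63 × 31.5200 = 19.8576
delay to age 11: R₀ = 0.63 × (0.91 × 38) = 0.63 × 34.5800 = 21.7854
Higher: delay to age 11 (21.7854).

21.79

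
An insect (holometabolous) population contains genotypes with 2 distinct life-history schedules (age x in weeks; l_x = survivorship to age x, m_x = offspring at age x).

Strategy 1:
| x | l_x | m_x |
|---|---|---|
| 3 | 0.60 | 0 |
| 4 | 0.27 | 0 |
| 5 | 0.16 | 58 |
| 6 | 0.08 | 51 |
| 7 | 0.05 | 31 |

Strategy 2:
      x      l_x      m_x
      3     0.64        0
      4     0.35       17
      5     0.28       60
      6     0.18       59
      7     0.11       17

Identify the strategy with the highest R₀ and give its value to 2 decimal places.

35.24

Strategy 1: R₀ = 0.60×0 + 0.27×0 + 0.16×58 + 0.08×51 + 0.05×31 = 14.9100
Strategy 2: R₀ = 0.64×0 + 0.35×17 + 0.28×60 + 0.18×59 + 0.11×17 = 35.2400
Highest R₀: strategy 2 with 35.2400.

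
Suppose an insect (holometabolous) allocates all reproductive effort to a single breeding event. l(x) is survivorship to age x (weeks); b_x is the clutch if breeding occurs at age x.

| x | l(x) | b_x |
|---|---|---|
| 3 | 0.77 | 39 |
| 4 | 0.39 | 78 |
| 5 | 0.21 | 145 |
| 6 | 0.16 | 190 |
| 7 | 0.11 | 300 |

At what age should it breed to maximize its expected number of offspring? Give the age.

Expected offspring if breeding at age x = l(x) × b_x:
  age 3: 0.77 × 39 = 30.030
  age 4: 0.39 × 78 = 30.420
  age 5: 0.21 × 145 = 30.450
  age 6: 0.16 × 190 = 30.400
  age 7: 0.11 × 300 = 33.000
Maximum at age 7 (33.000).

7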